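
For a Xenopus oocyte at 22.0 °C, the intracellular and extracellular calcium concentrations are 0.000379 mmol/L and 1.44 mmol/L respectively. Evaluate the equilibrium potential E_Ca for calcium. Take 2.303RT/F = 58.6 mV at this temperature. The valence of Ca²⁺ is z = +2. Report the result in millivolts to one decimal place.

E = (58.6/z) · log₁₀([Ca²⁺]_out/[Ca²⁺]_in) with z = +2.
= (58.6/2) · log₁₀(1.44/0.000379) = 29.30 · log₁₀(3799)
= 29.30 · (3.5797) = 104.89 mV

104.9 mV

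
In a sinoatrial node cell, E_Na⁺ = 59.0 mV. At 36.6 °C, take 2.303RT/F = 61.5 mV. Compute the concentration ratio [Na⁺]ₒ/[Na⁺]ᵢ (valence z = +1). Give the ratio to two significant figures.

log₁₀([out]/[in]) = E·z/(61.5) = 59.0 × 1 / 61.5 = 0.9593
[out]/[in] = 10^(0.9593) = 9.106

9.1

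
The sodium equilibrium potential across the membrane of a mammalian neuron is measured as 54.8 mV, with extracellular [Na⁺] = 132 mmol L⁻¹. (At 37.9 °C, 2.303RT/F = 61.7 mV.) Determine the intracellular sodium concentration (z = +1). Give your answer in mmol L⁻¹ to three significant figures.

17.1 mmol L⁻¹

Nernst: E = (61.7/1) · log₁₀([out]/[in]), so log₁₀([out]/[in]) = 54.8 × 1 / 61.7 = 0.8882.
[out]/[in] = 10^(0.8882) = 7.73.
[in] = 132 / 7.73 = 17.08 mmol L⁻¹.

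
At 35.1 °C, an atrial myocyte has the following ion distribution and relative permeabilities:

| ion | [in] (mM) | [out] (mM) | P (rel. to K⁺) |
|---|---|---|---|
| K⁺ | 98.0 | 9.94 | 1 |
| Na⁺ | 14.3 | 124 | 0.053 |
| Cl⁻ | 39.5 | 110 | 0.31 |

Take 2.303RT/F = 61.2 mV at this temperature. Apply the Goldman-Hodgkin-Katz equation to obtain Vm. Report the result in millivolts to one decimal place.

-40.7 mV

Vm = 61.2 · log₁₀[(Σ P·[cation]ₒ + Σ P·[anion]ᵢ) / (Σ P·[cation]ᵢ + Σ P·[anion]ₒ)]
Numerator = 1×9.94 + 0.053×124 + 0.31×39.5 = 28.76
Denominator = 1×98.0 + 0.053×14.3 + 0.31×110 = 132.9
Vm = 61.2 · log₁₀(0.21645) = 61.2 × (-0.6646) = -40.68 mV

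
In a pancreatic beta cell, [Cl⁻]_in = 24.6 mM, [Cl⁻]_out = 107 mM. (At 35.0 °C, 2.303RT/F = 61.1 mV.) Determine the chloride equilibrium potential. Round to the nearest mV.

-39 mV

E = (61.1/z) · log₁₀([Cl⁻]_out/[Cl⁻]_in) with z = -1.
For an anion, dividing by z = -1 reverses the sign.
= (61.1/-1) · log₁₀(107/24.6) = -61.10 · log₁₀(4.35)
= -61.10 · (0.6384) = -39.01 mV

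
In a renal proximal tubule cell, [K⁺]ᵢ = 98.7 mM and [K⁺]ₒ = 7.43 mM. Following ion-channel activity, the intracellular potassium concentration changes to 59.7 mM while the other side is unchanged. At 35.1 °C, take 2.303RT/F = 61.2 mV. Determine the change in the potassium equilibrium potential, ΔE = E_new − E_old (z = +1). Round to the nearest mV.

13 mV

E_old = (61.2/1)·log₁₀(7.43/98.7) = -68.75 mV
E_new = (61.2/1)·log₁₀(7.43/59.7) = -55.39 mV
ΔE = -55.39 − (-68.75) = 13.36 mV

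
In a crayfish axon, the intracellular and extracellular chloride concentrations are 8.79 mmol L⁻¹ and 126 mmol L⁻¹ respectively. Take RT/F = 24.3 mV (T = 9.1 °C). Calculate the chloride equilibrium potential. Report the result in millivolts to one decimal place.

-64.7 mV

E = (24.3/z) · ln([Cl⁻]_out/[Cl⁻]_in) with z = -1.
For an anion, dividing by z = -1 reverses the sign.
= (24.3/-1) · ln(126/8.79) = -24.30 · ln(14.33)
= -24.30 · (2.6627) = -64.70 mV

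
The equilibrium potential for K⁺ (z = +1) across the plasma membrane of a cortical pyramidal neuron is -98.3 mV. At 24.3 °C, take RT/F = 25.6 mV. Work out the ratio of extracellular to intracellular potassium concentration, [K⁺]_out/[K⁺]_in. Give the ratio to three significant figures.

ln([out]/[in]) = E·z/(25.6) = -98.3 × 1 / 25.6 = -3.8398
[out]/[in] = e^(-3.8398) = 0.0215

0.0215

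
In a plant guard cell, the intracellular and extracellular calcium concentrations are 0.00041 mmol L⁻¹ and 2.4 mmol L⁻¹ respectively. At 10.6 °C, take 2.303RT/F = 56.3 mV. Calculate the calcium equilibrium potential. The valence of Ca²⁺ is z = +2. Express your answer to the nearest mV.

E = (56.3/z) · log₁₀([Ca²⁺]_out/[Ca²⁺]_in) with z = +2.
= (56.3/2) · log₁₀(2.4/0.00041) = 28.15 · log₁₀(5854)
= 28.15 · (3.7674) = 106.05 mV

106 mV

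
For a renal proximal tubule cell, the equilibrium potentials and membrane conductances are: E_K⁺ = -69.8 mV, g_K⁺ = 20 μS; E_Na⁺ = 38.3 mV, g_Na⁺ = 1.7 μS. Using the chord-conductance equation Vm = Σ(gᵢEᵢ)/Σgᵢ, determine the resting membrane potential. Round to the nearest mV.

Σ gᵢEᵢ = 20·(-69.8) + 1.7·(38.3) = -1330.89
Σ gᵢ = 20 + 1.7 = 21.7
Vm = -1330.89 / 21.7 = -61.33 mV

-61 mV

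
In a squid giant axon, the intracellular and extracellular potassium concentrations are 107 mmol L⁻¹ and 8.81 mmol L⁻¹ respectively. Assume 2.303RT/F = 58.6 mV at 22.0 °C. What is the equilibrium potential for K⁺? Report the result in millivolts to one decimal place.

E = (58.6/z) · log₁₀([K⁺]_out/[K⁺]_in) with z = +1.
= (58.6/1) · log₁₀(8.81/107) = 58.60 · log₁₀(0.08234)
= 58.60 · (-1.0844) = -63.55 mV

-63.5 mV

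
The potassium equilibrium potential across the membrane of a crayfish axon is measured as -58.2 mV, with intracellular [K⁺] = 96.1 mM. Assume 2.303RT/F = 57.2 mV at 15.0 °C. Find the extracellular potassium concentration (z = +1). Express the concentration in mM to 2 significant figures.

9.2 mM

Nernst: E = (57.2/1) · log₁₀([out]/[in]), so log₁₀([out]/[in]) = -58.2 × 1 / 57.2 = -1.0175.
[out]/[in] = 10^(-1.0175) = 0.09605.
[out] = 0.09605 × 96.1 = 9.231 mM.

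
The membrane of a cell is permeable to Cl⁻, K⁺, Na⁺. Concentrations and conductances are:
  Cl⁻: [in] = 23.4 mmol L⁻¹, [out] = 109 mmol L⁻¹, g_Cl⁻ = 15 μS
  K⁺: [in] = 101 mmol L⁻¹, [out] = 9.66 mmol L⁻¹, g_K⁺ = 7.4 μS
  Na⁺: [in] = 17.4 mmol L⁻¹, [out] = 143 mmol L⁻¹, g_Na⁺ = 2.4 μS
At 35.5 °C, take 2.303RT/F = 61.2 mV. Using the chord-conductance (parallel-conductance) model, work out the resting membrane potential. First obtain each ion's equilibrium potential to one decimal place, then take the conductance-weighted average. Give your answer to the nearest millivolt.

E_Cl⁻ = (61.2/-1)·log₁₀(109/23.4) = -40.9 mV
E_K⁺ = (61.2/1)·log₁₀(9.66/101) = -62.4 mV
E_Na⁺ = (61.2/1)·log₁₀(143/17.4) = 56.0 mV
Vm = (Σ gᵢEᵢ)/(Σ gᵢ) = (15·-40.9 + 7.4·-62.4 + 2.4·56.0) / (15 + 7.4 + 2.4)
= -940.86 / 24.8 = -37.94 mV

-38 mV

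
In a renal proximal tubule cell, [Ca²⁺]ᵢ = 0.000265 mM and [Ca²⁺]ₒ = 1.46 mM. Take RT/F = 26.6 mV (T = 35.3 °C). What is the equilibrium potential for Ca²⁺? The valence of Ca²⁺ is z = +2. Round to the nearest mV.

115 mV

E = (26.6/z) · ln([Ca²⁺]_out/[Ca²⁺]_in) with z = +2.
= (26.6/2) · ln(1.46/0.000265) = 13.30 · ln(5509)
= 13.30 · (8.6142) = 114.57 mV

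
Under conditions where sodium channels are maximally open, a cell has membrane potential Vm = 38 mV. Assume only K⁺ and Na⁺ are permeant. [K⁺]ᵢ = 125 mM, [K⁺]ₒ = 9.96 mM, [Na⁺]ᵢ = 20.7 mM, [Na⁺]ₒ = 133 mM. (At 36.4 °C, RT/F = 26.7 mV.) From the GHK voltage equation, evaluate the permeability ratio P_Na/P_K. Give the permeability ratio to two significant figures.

Let α = P_Na/P_K. GHK: Vm = 26.7·ln[(Kₒ + α·Naₒ)/(Kᵢ + α·Naᵢ)].
e^(Vm/26.7) = e^(38.0/26.7) = 4.1505
So 4.1505·(Kᵢ + α·Naᵢ) = Kₒ + α·Naₒ → α = (4.1505·125.0 − 9.96) / (133.0 − 4.1505·20.7)
α = (518.8 − 9.96) / (133.0 − 85.91) = 508.8/47.09 = 10.81

11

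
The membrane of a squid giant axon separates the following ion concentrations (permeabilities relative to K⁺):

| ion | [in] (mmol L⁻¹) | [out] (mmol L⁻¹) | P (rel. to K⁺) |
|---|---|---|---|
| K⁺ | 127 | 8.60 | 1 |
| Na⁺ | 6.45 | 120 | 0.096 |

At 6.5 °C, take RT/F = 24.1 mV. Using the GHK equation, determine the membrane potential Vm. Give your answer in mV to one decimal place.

-44.5 mV

Vm = 24.1 · ln[(Σ P·[cation]ₒ + Σ P·[anion]ᵢ) / (Σ P·[cation]ᵢ + Σ P·[anion]ₒ)]
Numerator = 1×8.60 + 0.096×120 = 20.12
Denominator = 1×127 + 0.096×6.45 = 127.6
Vm = 24.1 · ln(0.15766) = 24.1 × (-1.8473) = -44.52 mV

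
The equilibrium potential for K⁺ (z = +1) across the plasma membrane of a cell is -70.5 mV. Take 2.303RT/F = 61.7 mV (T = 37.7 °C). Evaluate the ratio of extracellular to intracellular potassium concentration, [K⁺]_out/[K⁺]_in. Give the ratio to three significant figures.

log₁₀([out]/[in]) = E·z/(61.7) = -70.5 × 1 / 61.7 = -1.1426
[out]/[in] = 10^(-1.1426) = 0.07201

0.0720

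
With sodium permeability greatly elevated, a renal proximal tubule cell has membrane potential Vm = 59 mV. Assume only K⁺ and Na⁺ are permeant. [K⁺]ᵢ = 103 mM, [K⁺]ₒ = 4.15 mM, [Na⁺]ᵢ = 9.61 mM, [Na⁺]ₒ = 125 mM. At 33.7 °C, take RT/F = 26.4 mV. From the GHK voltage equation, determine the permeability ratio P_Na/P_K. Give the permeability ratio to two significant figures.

27

Let α = P_Na/P_K. GHK: Vm = 26.4·ln[(Kₒ + α·Naₒ)/(Kᵢ + α·Naᵢ)].
e^(Vm/26.4) = e^(59.0/26.4) = 9.3451
So 9.3451·(Kᵢ + α·Naᵢ) = Kₒ + α·Naₒ → α = (9.3451·103.0 − 4.15) / (125.0 − 9.3451·9.61)
α = (962.5 − 4.15) / (125.0 − 89.81) = 958.4/35.19 = 27.23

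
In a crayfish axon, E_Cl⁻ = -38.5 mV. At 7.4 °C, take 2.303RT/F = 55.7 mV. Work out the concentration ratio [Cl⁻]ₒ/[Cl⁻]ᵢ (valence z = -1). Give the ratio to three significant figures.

log₁₀([out]/[in]) = E·z/(55.7) = -38.5 × -1 / 55.7 = 0.6912
[out]/[in] = 10^(0.6912) = 4.911

4.91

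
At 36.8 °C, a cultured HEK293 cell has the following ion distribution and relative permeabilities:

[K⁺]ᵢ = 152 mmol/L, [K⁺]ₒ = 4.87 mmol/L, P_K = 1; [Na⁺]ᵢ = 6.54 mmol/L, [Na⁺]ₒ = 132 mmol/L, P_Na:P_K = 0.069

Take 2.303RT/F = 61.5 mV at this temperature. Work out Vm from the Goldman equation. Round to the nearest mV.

-64 mV

Vm = 61.5 · log₁₀[(Σ P·[cation]ₒ + Σ P·[anion]ᵢ) / (Σ P·[cation]ᵢ + Σ P·[anion]ₒ)]
Numerator = 1×4.87 + 0.069×132 = 13.98
Denominator = 1×152 + 0.069×6.54 = 152.5
Vm = 61.5 · log₁₀(0.091688) = 61.5 × (-1.0377) = -63.82 mV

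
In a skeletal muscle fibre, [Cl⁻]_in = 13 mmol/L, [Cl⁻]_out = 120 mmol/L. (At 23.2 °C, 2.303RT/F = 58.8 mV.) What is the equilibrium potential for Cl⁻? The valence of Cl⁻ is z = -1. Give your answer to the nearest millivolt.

-57 mV

E = (58.8/z) · log₁₀([Cl⁻]_out/[Cl⁻]_in) with z = -1.
For an anion, dividing by z = -1 reverses the sign.
= (58.8/-1) · log₁₀(120/13) = -58.80 · log₁₀(9.231)
= -58.80 · (0.9652) = -56.76 mV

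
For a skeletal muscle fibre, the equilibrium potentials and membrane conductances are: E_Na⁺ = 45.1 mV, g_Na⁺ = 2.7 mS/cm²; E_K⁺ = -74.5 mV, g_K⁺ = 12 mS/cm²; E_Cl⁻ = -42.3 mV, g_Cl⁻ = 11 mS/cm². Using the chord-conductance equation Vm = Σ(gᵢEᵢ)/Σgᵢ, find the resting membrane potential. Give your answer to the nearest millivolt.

-48 mV

Σ gᵢEᵢ = 2.7·(45.1) + 12·(-74.5) + 11·(-42.3) = -1237.53
Σ gᵢ = 2.7 + 12 + 11 = 25.7
Vm = -1237.53 / 25.7 = -48.15 mV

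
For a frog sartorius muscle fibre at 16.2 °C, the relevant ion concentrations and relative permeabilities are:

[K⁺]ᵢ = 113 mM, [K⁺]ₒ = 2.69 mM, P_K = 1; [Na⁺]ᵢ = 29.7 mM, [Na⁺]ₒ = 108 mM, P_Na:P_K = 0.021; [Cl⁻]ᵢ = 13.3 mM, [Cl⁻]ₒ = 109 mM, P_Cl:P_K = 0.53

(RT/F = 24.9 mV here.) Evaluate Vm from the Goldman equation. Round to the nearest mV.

-66 mV

Vm = 24.9 · ln[(Σ P·[cation]ₒ + Σ P·[anion]ᵢ) / (Σ P·[cation]ᵢ + Σ P·[anion]ₒ)]
Numerator = 1×2.69 + 0.021×108 + 0.53×13.3 = 12.01
Denominator = 1×113 + 0.021×29.7 + 0.53×109 = 171.4
Vm = 24.9 · ln(0.070055) = 24.9 × (-2.6585) = -66.20 mV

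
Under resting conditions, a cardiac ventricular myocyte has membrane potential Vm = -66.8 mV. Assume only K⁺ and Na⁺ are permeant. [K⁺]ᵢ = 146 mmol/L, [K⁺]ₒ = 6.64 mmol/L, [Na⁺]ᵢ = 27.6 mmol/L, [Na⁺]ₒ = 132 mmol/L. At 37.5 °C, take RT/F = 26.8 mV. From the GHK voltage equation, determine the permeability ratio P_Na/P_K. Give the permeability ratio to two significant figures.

0.042

Let α = P_Na/P_K. GHK: Vm = 26.8·ln[(Kₒ + α·Naₒ)/(Kᵢ + α·Naᵢ)].
e^(Vm/26.8) = e^(-66.8/26.8) = 0.0827
So 0.0827·(Kᵢ + α·Naᵢ) = Kₒ + α·Naₒ → α = (0.0827·146.0 − 6.64) / (132.0 − 0.0827·27.6)
α = (12.07 − 6.64) / (132.0 − 2.283) = 5.434/129.7 = 0.04189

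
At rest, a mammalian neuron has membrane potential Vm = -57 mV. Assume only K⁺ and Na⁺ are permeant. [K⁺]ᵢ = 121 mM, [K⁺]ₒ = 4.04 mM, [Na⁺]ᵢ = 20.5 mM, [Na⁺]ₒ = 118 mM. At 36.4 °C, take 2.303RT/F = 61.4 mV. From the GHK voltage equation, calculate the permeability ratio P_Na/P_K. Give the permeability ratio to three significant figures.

0.0885

Let α = P_Na/P_K. GHK: Vm = 61.4·log₁₀[(Kₒ + α·Naₒ)/(Kᵢ + α·Naᵢ)].
10^(Vm/61.4) = 10^(-57.0/61.4) = 0.11794
So 0.11794·(Kᵢ + α·Naᵢ) = Kₒ + α·Naₒ → α = (0.11794·121.0 − 4.04) / (118.0 − 0.11794·20.5)
α = (14.27 − 4.04) / (118.0 − 2.418) = 10.23/115.6 = 0.08851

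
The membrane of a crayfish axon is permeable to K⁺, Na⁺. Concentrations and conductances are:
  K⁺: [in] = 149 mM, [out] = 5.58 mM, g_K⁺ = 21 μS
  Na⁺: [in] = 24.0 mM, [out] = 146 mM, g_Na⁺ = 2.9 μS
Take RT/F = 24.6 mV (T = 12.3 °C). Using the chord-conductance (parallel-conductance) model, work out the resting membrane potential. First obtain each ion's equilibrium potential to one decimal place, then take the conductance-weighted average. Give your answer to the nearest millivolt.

E_K⁺ = (24.6/1)·ln(5.58/149) = -80.8 mV
E_Na⁺ = (24.6/1)·ln(146/24.0) = 44.4 mV
Vm = (Σ gᵢEᵢ)/(Σ gᵢ) = (21·-80.8 + 2.9·44.4) / (21 + 2.9)
= -1568.04 / 23.9 = -65.61 mV

-66 mV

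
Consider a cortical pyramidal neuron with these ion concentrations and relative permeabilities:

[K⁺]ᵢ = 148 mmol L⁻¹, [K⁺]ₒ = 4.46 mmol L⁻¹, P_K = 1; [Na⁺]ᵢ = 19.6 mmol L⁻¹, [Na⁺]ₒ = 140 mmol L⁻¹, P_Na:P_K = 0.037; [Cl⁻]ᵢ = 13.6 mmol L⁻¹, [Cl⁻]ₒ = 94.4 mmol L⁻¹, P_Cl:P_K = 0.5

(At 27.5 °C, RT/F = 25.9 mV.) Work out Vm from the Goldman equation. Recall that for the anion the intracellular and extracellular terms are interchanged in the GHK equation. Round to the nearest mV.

Vm = 25.9 · ln[(Σ P·[cation]ₒ + Σ P·[anion]ᵢ) / (Σ P·[cation]ᵢ + Σ P·[anion]ₒ)]
Numerator = 1×4.46 + 0.037×140 + 0.5×13.6 = 16.44
Denominator = 1×148 + 0.037×19.6 + 0.5×94.4 = 195.9
Vm = 25.9 · ln(0.08391) = 25.9 × (-2.4780) = -64.18 mV

-64 mV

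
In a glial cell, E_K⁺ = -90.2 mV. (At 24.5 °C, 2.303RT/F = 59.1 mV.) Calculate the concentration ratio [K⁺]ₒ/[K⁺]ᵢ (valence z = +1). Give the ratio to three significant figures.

0.0298

log₁₀([out]/[in]) = E·z/(59.1) = -90.2 × 1 / 59.1 = -1.5262
[out]/[in] = 10^(-1.5262) = 0.02977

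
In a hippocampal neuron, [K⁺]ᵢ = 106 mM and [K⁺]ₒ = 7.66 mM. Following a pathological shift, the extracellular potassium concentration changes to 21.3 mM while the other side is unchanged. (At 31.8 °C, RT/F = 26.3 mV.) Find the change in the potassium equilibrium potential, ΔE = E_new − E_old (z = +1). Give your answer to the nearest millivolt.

27 mV

E_old = (26.3/1)·ln(7.66/106) = -69.10 mV
E_new = (26.3/1)·ln(21.3/106) = -42.20 mV
ΔE = -42.20 − (-69.10) = 26.90 mV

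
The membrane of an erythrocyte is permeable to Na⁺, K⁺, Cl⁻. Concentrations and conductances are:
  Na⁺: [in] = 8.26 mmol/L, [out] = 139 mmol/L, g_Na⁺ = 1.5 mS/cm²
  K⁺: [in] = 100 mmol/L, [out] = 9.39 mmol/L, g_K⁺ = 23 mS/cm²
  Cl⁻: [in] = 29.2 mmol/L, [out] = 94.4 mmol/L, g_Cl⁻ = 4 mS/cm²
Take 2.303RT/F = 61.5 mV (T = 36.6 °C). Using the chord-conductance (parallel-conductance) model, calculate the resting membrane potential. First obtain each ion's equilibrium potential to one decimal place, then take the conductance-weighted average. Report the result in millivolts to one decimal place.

-51.4 mV

E_Na⁺ = (61.5/1)·log₁₀(139/8.26) = 75.4 mV
E_K⁺ = (61.5/1)·log₁₀(9.39/100) = -63.2 mV
E_Cl⁻ = (61.5/-1)·log₁₀(94.4/29.2) = -31.3 mV
Vm = (Σ gᵢEᵢ)/(Σ gᵢ) = (1.5·75.4 + 23·-63.2 + 4·-31.3) / (1.5 + 23 + 4)
= -1465.70 / 28.5 = -51.43 mV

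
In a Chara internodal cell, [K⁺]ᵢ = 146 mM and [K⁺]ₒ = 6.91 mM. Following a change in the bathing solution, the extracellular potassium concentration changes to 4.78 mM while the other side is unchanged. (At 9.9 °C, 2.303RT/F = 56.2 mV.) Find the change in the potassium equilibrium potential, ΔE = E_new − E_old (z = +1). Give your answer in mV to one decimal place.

-9.0 mV

E_old = (56.2/1)·log₁₀(6.91/146) = -74.46 mV
E_new = (56.2/1)·log₁₀(4.78/146) = -83.45 mV
ΔE = -83.45 − (-74.46) = -8.99 mV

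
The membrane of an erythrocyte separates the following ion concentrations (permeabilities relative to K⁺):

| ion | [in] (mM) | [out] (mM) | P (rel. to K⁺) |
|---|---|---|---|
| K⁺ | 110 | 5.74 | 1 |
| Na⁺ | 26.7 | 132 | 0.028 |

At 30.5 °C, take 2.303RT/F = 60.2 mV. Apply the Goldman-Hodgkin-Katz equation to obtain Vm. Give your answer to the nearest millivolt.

-64 mV

Vm = 60.2 · log₁₀[(Σ P·[cation]ₒ + Σ P·[anion]ᵢ) / (Σ P·[cation]ᵢ + Σ P·[anion]ₒ)]
Numerator = 1×5.74 + 0.028×132 = 9.436
Denominator = 1×110 + 0.028×26.7 = 110.7
Vm = 60.2 · log₁₀(0.085203) = 60.2 × (-1.0695) = -64.39 mV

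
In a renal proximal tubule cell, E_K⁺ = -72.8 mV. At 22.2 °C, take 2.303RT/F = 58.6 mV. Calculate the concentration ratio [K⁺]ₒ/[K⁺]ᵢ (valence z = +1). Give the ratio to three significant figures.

log₁₀([out]/[in]) = E·z/(58.6) = -72.8 × 1 / 58.6 = -1.2423
[out]/[in] = 10^(-1.2423) = 0.05724

0.0572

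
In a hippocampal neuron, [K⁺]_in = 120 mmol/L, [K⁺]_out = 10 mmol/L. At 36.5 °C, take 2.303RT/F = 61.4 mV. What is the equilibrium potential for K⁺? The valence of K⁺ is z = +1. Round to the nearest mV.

E = (61.4/z) · log₁₀([K⁺]_out/[K⁺]_in) with z = +1.
= (61.4/1) · log₁₀(10/120) = 61.40 · log₁₀(0.08333)
= 61.40 · (-1.0792) = -66.26 mV

-66 mV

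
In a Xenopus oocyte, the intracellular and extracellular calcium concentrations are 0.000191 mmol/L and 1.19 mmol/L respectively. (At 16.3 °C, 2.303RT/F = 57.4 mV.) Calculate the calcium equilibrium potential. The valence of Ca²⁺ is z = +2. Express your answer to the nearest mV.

E = (57.4/z) · log₁₀([Ca²⁺]_out/[Ca²⁺]_in) with z = +2.
= (57.4/2) · log₁₀(1.19/0.000191) = 28.70 · log₁₀(6230)
= 28.70 · (3.7945) = 108.90 mV

109 mV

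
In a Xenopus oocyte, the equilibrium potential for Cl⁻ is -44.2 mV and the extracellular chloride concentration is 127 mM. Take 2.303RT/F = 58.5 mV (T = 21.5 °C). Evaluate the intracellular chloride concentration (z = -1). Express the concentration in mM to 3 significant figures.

22.3 mM

Nernst: E = (58.5/-1) · log₁₀([out]/[in]), so log₁₀([out]/[in]) = -44.2 × -1 / 58.5 = 0.7556.
[out]/[in] = 10^(0.7556) = 5.696.
[in] = 127 / 5.696 = 22.3 mM.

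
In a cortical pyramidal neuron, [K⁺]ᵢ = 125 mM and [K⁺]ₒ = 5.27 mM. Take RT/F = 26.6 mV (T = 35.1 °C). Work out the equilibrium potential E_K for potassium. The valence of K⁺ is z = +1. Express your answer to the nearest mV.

-84 mV

E = (26.6/z) · ln([K⁺]_out/[K⁺]_in) with z = +1.
= (26.6/1) · ln(5.27/125) = 26.60 · ln(0.04216)
= 26.60 · (-3.1663) = -84.22 mV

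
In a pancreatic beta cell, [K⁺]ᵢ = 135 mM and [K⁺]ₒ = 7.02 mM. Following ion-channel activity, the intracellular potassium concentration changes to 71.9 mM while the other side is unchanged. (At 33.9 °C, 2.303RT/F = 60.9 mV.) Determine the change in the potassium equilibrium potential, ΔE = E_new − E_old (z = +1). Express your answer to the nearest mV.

E_old = (60.9/1)·log₁₀(7.02/135) = -78.20 mV
E_new = (60.9/1)·log₁₀(7.02/71.9) = -61.53 mV
ΔE = -61.53 − (-78.20) = 16.66 mV

17 mV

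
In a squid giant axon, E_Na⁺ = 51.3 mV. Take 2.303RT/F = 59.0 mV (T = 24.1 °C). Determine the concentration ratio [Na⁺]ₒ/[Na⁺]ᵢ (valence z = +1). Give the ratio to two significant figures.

7.4

log₁₀([out]/[in]) = E·z/(59.0) = 51.3 × 1 / 59.0 = 0.8695
[out]/[in] = 10^(0.8695) = 7.404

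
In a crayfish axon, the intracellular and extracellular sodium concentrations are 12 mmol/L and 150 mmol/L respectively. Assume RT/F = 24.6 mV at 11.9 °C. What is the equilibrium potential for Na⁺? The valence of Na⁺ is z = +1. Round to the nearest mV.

E = (24.6/z) · ln([Na⁺]_out/[Na⁺]_in) with z = +1.
= (24.6/1) · ln(150/12) = 24.60 · ln(12.5)
= 24.60 · (2.5257) = 62.13 mV

62 mV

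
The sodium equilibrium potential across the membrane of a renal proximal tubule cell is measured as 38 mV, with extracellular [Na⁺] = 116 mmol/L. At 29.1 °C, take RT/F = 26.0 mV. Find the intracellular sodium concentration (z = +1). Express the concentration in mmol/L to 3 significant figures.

Nernst: E = (26.0/1) · ln([out]/[in]), so ln([out]/[in]) = 38.0 × 1 / 26.0 = 1.4615.
[out]/[in] = e^(1.4615) = 4.313.
[in] = 116 / 4.313 = 26.9 mmol/L.

26.9 mmol/L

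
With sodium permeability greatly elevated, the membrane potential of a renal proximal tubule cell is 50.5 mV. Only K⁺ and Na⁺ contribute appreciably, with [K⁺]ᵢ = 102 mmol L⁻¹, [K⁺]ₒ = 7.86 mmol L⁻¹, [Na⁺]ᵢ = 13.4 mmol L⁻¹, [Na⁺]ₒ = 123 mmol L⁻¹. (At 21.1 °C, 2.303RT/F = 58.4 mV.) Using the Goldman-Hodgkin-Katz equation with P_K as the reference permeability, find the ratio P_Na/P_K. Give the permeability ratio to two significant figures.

30

Let α = P_Na/P_K. GHK: Vm = 58.4·log₁₀[(Kₒ + α·Naₒ)/(Kᵢ + α·Naᵢ)].
10^(Vm/58.4) = 10^(50.5/58.4) = 7.3236
So 7.3236·(Kᵢ + α·Naᵢ) = Kₒ + α·Naₒ → α = (7.3236·102.0 − 7.86) / (123.0 − 7.3236·13.4)
α = (747 − 7.86) / (123.0 − 98.14) = 739.1/24.86 = 29.73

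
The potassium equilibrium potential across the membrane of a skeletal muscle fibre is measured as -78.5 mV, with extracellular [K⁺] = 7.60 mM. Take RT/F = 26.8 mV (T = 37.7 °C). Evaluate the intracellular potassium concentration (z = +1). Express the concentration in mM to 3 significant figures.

Nernst: E = (26.8/1) · ln([out]/[in]), so ln([out]/[in]) = -78.5 × 1 / 26.8 = -2.9291.
[out]/[in] = e^(-2.9291) = 0.05344.
[in] = 7.60 / 0.05344 = 142.2 mM.

142 mM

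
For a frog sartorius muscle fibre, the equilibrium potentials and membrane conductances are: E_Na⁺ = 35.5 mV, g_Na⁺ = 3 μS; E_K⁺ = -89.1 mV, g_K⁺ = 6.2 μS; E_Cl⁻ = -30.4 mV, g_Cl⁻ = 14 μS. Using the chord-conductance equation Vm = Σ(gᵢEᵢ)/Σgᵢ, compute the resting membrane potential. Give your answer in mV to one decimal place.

Σ gᵢEᵢ = 3·(35.5) + 6.2·(-89.1) + 14·(-30.4) = -871.52
Σ gᵢ = 3 + 6.2 + 14 = 23.2
Vm = -871.52 / 23.2 = -37.57 mV

-37.6 mV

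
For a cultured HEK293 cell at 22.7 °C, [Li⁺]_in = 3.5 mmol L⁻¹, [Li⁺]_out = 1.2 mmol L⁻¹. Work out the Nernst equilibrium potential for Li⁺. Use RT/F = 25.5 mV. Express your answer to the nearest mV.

-27 mV

E = (25.5/z) · ln([Li⁺]_out/[Li⁺]_in) with z = +1.
= (25.5/1) · ln(1.2/3.5) = 25.50 · ln(0.3429)
= 25.50 · (-1.0704) = -27.30 mV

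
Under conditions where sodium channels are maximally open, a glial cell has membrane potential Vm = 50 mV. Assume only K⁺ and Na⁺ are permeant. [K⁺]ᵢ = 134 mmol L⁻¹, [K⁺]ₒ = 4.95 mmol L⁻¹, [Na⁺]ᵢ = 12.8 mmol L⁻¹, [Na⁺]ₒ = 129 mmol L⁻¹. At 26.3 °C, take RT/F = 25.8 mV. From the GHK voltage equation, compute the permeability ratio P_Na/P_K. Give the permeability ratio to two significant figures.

Let α = P_Na/P_K. GHK: Vm = 25.8·ln[(Kₒ + α·Naₒ)/(Kᵢ + α·Naᵢ)].
e^(Vm/25.8) = e^(50.0/25.8) = 6.9447
So 6.9447·(Kᵢ + α·Naᵢ) = Kₒ + α·Naₒ → α = (6.9447·134.0 − 4.95) / (129.0 − 6.9447·12.8)
α = (930.6 − 4.95) / (129.0 − 88.89) = 925.6/40.11 = 23.08

23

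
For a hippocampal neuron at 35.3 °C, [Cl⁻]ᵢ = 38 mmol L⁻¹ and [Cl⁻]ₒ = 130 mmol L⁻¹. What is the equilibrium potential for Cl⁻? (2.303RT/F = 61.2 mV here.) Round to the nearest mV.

-33 mV

E = (61.2/z) · log₁₀([Cl⁻]_out/[Cl⁻]_in) with z = -1.
For an anion, dividing by z = -1 reverses the sign.
= (61.2/-1) · log₁₀(130/38) = -61.20 · log₁₀(3.421)
= -61.20 · (0.5342) = -32.69 mV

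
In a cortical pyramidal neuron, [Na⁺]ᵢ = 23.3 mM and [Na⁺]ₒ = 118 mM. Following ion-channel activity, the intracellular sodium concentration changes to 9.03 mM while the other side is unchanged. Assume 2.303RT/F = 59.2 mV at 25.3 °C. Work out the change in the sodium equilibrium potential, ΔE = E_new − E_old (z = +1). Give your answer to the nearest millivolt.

24 mV

E_old = (59.2/1)·log₁₀(118/23.3) = 41.71 mV
E_new = (59.2/1)·log₁₀(118/9.03) = 66.08 mV
ΔE = 66.08 − (41.71) = 24.37 mV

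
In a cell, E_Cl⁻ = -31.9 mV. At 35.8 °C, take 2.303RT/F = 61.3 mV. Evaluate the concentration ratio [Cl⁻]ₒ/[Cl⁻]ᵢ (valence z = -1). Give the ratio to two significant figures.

3.3

log₁₀([out]/[in]) = E·z/(61.3) = -31.9 × -1 / 61.3 = 0.5204
[out]/[in] = 10^(0.5204) = 3.314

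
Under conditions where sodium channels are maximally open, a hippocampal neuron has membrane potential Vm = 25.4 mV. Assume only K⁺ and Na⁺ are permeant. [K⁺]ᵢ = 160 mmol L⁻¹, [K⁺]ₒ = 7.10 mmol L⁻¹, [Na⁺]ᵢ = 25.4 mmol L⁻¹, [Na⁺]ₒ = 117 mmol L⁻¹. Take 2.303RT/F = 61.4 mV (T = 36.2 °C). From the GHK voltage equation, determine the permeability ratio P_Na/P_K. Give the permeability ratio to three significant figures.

7.97

Let α = P_Na/P_K. GHK: Vm = 61.4·log₁₀[(Kₒ + α·Naₒ)/(Kᵢ + α·Naᵢ)].
10^(Vm/61.4) = 10^(25.4/61.4) = 2.5923
So 2.5923·(Kᵢ + α·Naᵢ) = Kₒ + α·Naₒ → α = (2.5923·160.0 − 7.1) / (117.0 − 2.5923·25.4)
α = (414.8 − 7.1) / (117.0 − 65.84) = 407.7/51.16 = 7.969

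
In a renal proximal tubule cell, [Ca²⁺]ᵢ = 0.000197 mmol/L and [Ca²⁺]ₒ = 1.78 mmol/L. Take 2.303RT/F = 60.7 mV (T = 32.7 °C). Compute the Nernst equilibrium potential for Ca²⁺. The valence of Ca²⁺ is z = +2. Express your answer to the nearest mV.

120 mV

E = (60.7/z) · log₁₀([Ca²⁺]_out/[Ca²⁺]_in) with z = +2.
= (60.7/2) · log₁₀(1.78/0.000197) = 30.35 · log₁₀(9036)
= 30.35 · (3.9560) = 120.06 mV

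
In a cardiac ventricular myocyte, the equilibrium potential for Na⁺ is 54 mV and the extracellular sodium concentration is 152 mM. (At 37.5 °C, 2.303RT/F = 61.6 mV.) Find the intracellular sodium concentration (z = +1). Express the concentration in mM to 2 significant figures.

20 mM

Nernst: E = (61.6/1) · log₁₀([out]/[in]), so log₁₀([out]/[in]) = 54.0 × 1 / 61.6 = 0.8766.
[out]/[in] = 10^(0.8766) = 7.527.
[in] = 152 / 7.527 = 20.19 mM.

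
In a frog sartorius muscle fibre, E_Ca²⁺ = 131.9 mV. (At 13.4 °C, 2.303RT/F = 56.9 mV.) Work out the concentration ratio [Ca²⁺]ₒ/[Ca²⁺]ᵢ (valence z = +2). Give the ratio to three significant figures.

log₁₀([out]/[in]) = E·z/(56.9) = 131.9 × 2 / 56.9 = 4.6362
[out]/[in] = 10^(4.6362) = 4.327e+04

43300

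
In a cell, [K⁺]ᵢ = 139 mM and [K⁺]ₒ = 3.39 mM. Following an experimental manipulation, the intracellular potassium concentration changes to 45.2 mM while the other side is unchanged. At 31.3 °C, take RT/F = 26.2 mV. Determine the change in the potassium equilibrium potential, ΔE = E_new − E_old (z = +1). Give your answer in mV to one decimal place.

29.4 mV

E_old = (26.2/1)·ln(3.39/139) = -97.30 mV
E_new = (26.2/1)·ln(3.39/45.2) = -67.86 mV
ΔE = -67.86 − (-97.30) = 29.43 mV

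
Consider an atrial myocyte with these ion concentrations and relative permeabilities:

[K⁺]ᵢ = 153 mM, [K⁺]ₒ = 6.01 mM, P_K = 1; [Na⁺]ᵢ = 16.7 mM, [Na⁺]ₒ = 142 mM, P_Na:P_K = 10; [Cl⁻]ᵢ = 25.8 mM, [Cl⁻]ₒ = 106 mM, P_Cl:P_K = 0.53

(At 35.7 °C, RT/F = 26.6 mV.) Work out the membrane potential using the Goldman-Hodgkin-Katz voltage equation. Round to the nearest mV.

Vm = 26.6 · ln[(Σ P·[cation]ₒ + Σ P·[anion]ᵢ) / (Σ P·[cation]ᵢ + Σ P·[anion]ₒ)]
Numerator = 1×6.01 + 10×142 + 0.53×25.8 = 1440
Denominator = 1×153 + 10×16.7 + 0.53×106 = 376.2
Vm = 26.6 · ln(3.8271) = 26.6 × (1.3421) = 35.70 mV

36 mV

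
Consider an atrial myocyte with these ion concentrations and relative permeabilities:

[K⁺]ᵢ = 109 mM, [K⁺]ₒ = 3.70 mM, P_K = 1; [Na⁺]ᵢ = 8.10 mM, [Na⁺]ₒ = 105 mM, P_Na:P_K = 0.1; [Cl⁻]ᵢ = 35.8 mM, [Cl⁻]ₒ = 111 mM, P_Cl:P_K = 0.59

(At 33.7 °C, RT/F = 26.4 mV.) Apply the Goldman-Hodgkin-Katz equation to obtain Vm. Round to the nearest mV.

Vm = 26.4 · ln[(Σ P·[cation]ₒ + Σ P·[anion]ᵢ) / (Σ P·[cation]ᵢ + Σ P·[anion]ₒ)]
Numerator = 1×3.70 + 0.1×105 + 0.59×35.8 = 35.32
Denominator = 1×109 + 0.1×8.10 + 0.59×111 = 175.3
Vm = 26.4 · ln(0.20149) = 26.4 × (-1.6020) = -42.29 mV

-42 mV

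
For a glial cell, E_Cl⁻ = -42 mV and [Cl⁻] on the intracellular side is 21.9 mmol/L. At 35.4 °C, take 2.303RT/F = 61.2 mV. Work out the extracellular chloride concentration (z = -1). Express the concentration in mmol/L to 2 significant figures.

Nernst: E = (61.2/-1) · log₁₀([out]/[in]), so log₁₀([out]/[in]) = -42.0 × -1 / 61.2 = 0.6863.
[out]/[in] = 10^(0.6863) = 4.856.
[out] = 4.856 × 21.9 = 106.3 mmol/L.

110 mmol/L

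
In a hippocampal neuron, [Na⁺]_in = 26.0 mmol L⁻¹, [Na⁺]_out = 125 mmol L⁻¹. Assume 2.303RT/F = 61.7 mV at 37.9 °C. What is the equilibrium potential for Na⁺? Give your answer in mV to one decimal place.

E = (61.7/z) · log₁₀([Na⁺]_out/[Na⁺]_in) with z = +1.
= (61.7/1) · log₁₀(125/26.0) = 61.70 · log₁₀(4.808)
= 61.70 · (0.6819) = 42.08 mV

42.1 mV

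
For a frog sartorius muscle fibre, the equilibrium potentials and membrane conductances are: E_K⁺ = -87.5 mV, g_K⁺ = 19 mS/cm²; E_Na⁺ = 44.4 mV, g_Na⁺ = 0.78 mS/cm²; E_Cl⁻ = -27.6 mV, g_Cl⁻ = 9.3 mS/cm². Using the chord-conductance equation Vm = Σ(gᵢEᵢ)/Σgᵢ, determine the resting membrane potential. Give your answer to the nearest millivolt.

-65 mV

Σ gᵢEᵢ = 19·(-87.5) + 0.78·(44.4) + 9.3·(-27.6) = -1884.55
Σ gᵢ = 19 + 0.78 + 9.3 = 29.08
Vm = -1884.55 / 29.08 = -64.81 mV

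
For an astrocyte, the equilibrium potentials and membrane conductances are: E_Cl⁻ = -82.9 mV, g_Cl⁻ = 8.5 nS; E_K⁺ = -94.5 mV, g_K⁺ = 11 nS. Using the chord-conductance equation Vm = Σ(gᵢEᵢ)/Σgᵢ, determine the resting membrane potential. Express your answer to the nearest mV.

-89 mV

Σ gᵢEᵢ = 8.5·(-82.9) + 11·(-94.5) = -1744.15
Σ gᵢ = 8.5 + 11 = 19.5
Vm = -1744.15 / 19.5 = -89.44 mV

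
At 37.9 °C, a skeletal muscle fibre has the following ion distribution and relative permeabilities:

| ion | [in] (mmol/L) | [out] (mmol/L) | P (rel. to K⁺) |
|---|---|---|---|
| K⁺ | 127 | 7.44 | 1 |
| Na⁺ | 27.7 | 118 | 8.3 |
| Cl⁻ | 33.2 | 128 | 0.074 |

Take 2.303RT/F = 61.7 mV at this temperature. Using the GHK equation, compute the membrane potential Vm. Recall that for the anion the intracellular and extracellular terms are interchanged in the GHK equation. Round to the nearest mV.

27 mV

Vm = 61.7 · log₁₀[(Σ P·[cation]ₒ + Σ P·[anion]ᵢ) / (Σ P·[cation]ᵢ + Σ P·[anion]ₒ)]
Numerator = 1×7.44 + 8.3×118 + 0.074×33.2 = 989.3
Denominator = 1×127 + 8.3×27.7 + 0.074×128 = 366.4
Vm = 61.7 · log₁₀(2.7002) = 61.7 × (0.4314) = 26.62 mV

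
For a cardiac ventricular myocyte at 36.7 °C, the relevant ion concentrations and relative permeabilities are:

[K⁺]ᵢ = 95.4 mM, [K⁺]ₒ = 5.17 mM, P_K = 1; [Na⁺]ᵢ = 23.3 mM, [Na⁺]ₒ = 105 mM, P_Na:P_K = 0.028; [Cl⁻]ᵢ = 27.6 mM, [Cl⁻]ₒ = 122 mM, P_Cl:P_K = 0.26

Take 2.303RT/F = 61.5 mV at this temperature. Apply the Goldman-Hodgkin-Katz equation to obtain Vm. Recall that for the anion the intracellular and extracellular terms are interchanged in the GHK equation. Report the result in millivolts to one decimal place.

Vm = 61.5 · log₁₀[(Σ P·[cation]ₒ + Σ P·[anion]ᵢ) / (Σ P·[cation]ᵢ + Σ P·[anion]ₒ)]
Numerator = 1×5.17 + 0.028×105 + 0.26×27.6 = 15.29
Denominator = 1×95.4 + 0.028×23.3 + 0.26×122 = 127.8
Vm = 61.5 · log₁₀(0.11963) = 61.5 × (-0.9221) = -56.71 mV

-56.7 mV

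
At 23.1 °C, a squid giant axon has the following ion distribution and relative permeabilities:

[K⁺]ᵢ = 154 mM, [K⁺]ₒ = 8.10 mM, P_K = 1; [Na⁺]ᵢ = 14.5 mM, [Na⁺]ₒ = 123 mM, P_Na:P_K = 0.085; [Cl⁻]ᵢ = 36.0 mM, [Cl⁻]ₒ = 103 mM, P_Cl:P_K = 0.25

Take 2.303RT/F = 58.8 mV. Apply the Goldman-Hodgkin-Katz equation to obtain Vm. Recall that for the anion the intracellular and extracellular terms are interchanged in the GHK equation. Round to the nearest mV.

Vm = 58.8 · log₁₀[(Σ P·[cation]ₒ + Σ P·[anion]ᵢ) / (Σ P·[cation]ᵢ + Σ P·[anion]ₒ)]
Numerator = 1×8.10 + 0.085×123 + 0.25×36.0 = 27.55
Denominator = 1×154 + 0.085×14.5 + 0.25×103 = 181
Vm = 58.8 · log₁₀(0.15225) = 58.8 × (-0.8174) = -48.07 mV

-48 mV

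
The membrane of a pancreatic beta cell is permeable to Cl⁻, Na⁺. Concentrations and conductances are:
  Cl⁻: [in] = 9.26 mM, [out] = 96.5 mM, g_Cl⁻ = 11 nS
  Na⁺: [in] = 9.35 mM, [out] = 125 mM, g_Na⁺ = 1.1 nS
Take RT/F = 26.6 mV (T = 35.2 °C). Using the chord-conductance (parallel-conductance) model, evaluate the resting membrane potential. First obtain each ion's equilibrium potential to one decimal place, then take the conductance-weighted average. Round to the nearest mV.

E_Cl⁻ = (26.6/-1)·ln(96.5/9.26) = -62.3 mV
E_Na⁺ = (26.6/1)·ln(125/9.35) = 69.0 mV
Vm = (Σ gᵢEᵢ)/(Σ gᵢ) = (11·-62.3 + 1.1·69.0) / (11 + 1.1)
= -609.40 / 12.1 = -50.36 mV

-50 mV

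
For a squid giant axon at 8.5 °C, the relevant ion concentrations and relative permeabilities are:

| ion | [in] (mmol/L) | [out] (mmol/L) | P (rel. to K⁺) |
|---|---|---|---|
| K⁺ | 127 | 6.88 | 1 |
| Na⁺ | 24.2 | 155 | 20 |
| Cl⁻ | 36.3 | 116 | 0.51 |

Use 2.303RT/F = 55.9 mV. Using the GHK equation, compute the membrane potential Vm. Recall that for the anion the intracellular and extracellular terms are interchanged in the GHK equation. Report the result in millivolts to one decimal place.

37.4 mV

Vm = 55.9 · log₁₀[(Σ P·[cation]ₒ + Σ P·[anion]ᵢ) / (Σ P·[cation]ᵢ + Σ P·[anion]ₒ)]
Numerator = 1×6.88 + 20×155 + 0.51×36.3 = 3125
Denominator = 1×127 + 20×24.2 + 0.51×116 = 670.2
Vm = 55.9 · log₁₀(4.6637) = 55.9 × (0.6687) = 37.38 mV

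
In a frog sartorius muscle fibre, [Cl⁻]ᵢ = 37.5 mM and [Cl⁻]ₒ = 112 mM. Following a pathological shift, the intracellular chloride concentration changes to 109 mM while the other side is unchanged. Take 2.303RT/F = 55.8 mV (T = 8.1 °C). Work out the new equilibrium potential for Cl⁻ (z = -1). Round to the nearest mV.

After the shift: [Cl⁻]_out = 112, [Cl⁻]_in = 109 mM.
E_new = (55.8/-1)·log₁₀(112/109) = -55.80 · (0.0118) = -0.66 mV

-1 mV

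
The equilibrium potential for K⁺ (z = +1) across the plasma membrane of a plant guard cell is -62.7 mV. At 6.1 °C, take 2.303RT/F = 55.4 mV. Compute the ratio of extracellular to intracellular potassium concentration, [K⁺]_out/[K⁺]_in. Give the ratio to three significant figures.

0.0738

log₁₀([out]/[in]) = E·z/(55.4) = -62.7 × 1 / 55.4 = -1.1318
[out]/[in] = 10^(-1.1318) = 0.07383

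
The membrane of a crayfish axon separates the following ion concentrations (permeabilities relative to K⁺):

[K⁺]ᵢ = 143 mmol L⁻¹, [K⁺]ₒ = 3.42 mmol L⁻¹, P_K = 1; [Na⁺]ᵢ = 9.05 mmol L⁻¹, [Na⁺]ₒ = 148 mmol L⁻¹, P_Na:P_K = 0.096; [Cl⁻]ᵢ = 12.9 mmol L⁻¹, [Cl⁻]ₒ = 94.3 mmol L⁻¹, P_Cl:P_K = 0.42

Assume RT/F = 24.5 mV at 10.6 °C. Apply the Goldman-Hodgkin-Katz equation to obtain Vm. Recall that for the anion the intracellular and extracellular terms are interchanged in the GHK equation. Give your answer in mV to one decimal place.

-50.8 mV

Vm = 24.5 · ln[(Σ P·[cation]ₒ + Σ P·[anion]ᵢ) / (Σ P·[cation]ᵢ + Σ P·[anion]ₒ)]
Numerator = 1×3.42 + 0.096×148 + 0.42×12.9 = 23.05
Denominator = 1×143 + 0.096×9.05 + 0.42×94.3 = 183.5
Vm = 24.5 · ln(0.12561) = 24.5 × (-2.0746) = -50.83 mV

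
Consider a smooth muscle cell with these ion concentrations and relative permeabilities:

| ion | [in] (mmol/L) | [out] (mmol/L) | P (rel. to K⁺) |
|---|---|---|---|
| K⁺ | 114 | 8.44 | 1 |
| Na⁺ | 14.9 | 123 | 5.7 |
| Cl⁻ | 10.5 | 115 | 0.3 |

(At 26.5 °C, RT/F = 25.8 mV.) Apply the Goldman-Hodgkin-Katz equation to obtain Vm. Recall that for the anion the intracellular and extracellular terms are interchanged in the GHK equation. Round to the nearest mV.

29 mV

Vm = 25.8 · ln[(Σ P·[cation]ₒ + Σ P·[anion]ᵢ) / (Σ P·[cation]ᵢ + Σ P·[anion]ₒ)]
Numerator = 1×8.44 + 5.7×123 + 0.3×10.5 = 712.7
Denominator = 1×114 + 5.7×14.9 + 0.3×115 = 233.4
Vm = 25.8 · ln(3.0531) = 25.8 × (1.1162) = 28.80 mV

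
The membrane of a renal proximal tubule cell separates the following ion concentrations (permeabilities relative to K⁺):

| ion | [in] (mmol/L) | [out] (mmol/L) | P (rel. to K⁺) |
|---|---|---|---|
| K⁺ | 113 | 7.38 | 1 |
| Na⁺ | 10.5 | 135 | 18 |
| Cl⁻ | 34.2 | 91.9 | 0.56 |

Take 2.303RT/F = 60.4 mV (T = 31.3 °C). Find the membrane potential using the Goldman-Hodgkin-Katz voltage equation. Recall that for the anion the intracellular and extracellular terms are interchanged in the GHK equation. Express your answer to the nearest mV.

51 mV

Vm = 60.4 · log₁₀[(Σ P·[cation]ₒ + Σ P·[anion]ᵢ) / (Σ P·[cation]ᵢ + Σ P·[anion]ₒ)]
Numerator = 1×7.38 + 18×135 + 0.56×34.2 = 2457
Denominator = 1×113 + 18×10.5 + 0.56×91.9 = 353.5
Vm = 60.4 · log₁₀(6.9499) = 60.4 × (0.8420) = 50.86 mV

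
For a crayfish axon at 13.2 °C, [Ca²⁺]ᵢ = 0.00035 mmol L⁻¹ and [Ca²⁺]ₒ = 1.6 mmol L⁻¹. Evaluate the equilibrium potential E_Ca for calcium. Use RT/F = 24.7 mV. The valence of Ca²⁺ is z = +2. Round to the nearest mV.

104 mV

E = (24.7/z) · ln([Ca²⁺]_out/[Ca²⁺]_in) with z = +2.
= (24.7/2) · ln(1.6/0.00035) = 12.35 · ln(4571)
= 12.35 · (8.4276) = 104.08 mV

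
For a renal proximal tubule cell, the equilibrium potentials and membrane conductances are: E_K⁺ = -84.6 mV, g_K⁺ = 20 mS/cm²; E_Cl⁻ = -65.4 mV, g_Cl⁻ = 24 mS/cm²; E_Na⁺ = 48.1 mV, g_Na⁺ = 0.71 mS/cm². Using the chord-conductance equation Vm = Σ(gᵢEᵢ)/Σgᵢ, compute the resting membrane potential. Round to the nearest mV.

Σ gᵢEᵢ = 20·(-84.6) + 24·(-65.4) + 0.71·(48.1) = -3227.45
Σ gᵢ = 20 + 24 + 0.71 = 44.71
Vm = -3227.45 / 44.71 = -72.19 mV

-72 mV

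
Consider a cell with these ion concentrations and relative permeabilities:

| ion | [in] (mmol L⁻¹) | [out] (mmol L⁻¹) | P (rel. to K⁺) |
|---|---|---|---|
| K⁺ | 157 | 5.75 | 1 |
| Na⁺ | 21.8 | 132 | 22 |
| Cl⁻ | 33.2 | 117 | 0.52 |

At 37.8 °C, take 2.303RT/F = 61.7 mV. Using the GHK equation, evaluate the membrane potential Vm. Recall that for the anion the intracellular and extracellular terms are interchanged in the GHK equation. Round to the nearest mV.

38 mV

Vm = 61.7 · log₁₀[(Σ P·[cation]ₒ + Σ P·[anion]ᵢ) / (Σ P·[cation]ᵢ + Σ P·[anion]ₒ)]
Numerator = 1×5.75 + 22×132 + 0.52×33.2 = 2927
Denominator = 1×157 + 22×21.8 + 0.52×117 = 697.4
Vm = 61.7 · log₁₀(4.1968) = 61.7 × (0.6229) = 38.43 mV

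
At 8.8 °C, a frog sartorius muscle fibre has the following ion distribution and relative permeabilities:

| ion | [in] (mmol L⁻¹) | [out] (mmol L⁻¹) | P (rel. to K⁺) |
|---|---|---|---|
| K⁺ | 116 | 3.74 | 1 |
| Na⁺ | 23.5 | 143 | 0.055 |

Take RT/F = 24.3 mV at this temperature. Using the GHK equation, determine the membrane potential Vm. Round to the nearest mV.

Vm = 24.3 · ln[(Σ P·[cation]ₒ + Σ P·[anion]ᵢ) / (Σ P·[cation]ᵢ + Σ P·[anion]ₒ)]
Numerator = 1×3.74 + 0.055×143 = 11.61
Denominator = 1×116 + 0.055×23.5 = 117.3
Vm = 24.3 · ln(0.098941) = 24.3 × (-2.3132) = -56.21 mV

-56 mV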